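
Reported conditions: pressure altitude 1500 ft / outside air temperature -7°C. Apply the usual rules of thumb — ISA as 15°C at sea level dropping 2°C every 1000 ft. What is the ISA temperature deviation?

ISA-19°C

ISA temperature at 1500 ft = 15 − 2 × (1500/1000) = 12°C.
Deviation = OAT − ISA = -7 − 12 = -19°C.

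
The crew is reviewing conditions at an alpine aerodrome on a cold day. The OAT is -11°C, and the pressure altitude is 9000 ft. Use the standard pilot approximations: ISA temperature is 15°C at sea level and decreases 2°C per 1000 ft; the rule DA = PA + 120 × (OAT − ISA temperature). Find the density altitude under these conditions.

8040 ft

ISA temperature at 9000 ft = 15 − 2 × (9000/1000) = -3°C.
ISA deviation = -11 − (-3) = -8°C.
Density altitude = 9000 + 120 × (-8) = 9000 + (-960) = 8040 ft.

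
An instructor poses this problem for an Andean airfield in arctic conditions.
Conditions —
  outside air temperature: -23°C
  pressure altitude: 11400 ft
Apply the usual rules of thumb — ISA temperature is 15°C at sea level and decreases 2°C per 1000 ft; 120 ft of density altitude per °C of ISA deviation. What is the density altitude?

ISA temperature at 11400 ft = 15 − 2 × (11400/1000) = -7.8°C.
ISA deviation = -23 − (-7.8) = -15.2°C.
Density altitude = 11400 + 120 × (-15.2) = 11400 + (-1824) = 9576 ft.

9576 ft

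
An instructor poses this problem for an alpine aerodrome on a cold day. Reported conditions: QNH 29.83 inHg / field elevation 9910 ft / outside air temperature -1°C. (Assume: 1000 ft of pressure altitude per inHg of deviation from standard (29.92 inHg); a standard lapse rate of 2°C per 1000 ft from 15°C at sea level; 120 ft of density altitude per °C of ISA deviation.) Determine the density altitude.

Pressure altitude = 9910 + (29.92 − 29.83) × 1000 = 9910 + (+90) = 10000 ft.
ISA temperature at 10000 ft = 15 − 2 × (10000/1000) = -5°C.
ISA deviation = -1 − (-5) = +4°C.
Density altitude = 10000 + 120 × (4) = 10480 ft.

10480 ft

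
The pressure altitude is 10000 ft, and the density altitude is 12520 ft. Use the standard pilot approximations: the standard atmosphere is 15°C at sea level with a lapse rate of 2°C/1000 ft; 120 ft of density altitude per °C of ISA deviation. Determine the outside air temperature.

Density altitude − pressure altitude = 12520 − 10000 = +2520 ft.
At 120 ft/°C that is an ISA deviation of 2520/120 = +21°C.
ISA temperature at 10000 ft = 15 − 2 × (10000/1000) = -5°C.
OAT = ISA + deviation = -5 + (+21) = 16°C.

16°C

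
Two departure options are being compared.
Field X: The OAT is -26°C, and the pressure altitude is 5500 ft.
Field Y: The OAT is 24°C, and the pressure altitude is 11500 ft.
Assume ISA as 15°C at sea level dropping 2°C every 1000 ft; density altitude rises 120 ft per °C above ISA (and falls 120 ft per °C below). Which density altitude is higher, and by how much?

Field X: ISA temp = 4°C, deviation -30°C, DA = 5500 + 120 × (-30) = 1900 ft.
Field Y: ISA temp = -8°C, deviation +32°C, DA = 11500 + 120 × 32 = 15340 ft.
Field Y is higher by 15340 − 1900 = 13440 ft.

Field Y by 13440 ft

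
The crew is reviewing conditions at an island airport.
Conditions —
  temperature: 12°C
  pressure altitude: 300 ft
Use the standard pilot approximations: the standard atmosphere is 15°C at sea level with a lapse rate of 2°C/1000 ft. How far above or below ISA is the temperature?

ISA-2.4°C

ISA temperature at 300 ft = 15 − 2 × (300/1000) = 14.4°C.
Deviation = OAT − ISA = 12 − 14.4 = -2.4°C.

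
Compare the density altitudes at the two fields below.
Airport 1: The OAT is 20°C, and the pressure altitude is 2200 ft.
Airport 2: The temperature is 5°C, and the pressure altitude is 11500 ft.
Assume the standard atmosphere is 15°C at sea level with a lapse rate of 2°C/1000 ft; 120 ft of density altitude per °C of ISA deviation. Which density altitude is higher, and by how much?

Airport 2 by 9732 ft

Airport 1: ISA temp = 10.6°C, deviation +9.4°C, DA = 2200 + 120 × 9.4 = 3328 ft.
Airport 2: ISA temp = -8°C, deviation +13°C, DA = 11500 + 120 × 13 = 13060 ft.
Airport 2 is higher by 13060 − 3328 = 9732 ft.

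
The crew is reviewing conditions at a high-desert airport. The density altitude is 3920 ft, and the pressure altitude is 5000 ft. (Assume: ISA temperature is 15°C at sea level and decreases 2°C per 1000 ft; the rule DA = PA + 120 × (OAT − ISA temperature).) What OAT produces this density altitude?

-4°C

Density altitude − pressure altitude = 3920 − 5000 = -1080 ft.
At 120 ft/°C that is an ISA deviation of -1080/120 = -9°C.
ISA temperature at 5000 ft = 15 − 2 × (5000/1000) = 5°C.
OAT = ISA + deviation = 5 + (-9) = -4°C.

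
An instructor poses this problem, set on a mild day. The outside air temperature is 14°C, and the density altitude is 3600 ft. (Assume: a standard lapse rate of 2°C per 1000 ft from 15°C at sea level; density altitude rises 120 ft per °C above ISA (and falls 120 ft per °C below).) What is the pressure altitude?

DA = PA + 120 × (OAT − (15 − 2·PA/1000)) = PA + 120·OAT − 1800 + 0.24·PA = 1.24·PA + 120·OAT − 1800.
So 1.24·PA = 3600 − 120 × 14 + 1800 = 3720.
PA = 3720 / 1.24 = 3000 ft.

3000 ft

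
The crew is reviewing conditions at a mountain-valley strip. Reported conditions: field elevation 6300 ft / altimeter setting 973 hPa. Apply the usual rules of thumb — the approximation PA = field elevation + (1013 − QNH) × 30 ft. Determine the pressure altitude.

7500 ft

Pressure correction = (1013 − 973) × 30 = +1200 ft.
Pressure altitude = 6300 + (+1200) = 7500 ft.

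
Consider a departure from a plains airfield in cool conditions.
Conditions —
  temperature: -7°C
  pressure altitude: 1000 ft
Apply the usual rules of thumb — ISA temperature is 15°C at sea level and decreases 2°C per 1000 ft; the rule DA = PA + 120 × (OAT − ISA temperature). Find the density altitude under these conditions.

ISA temperature at 1000 ft = 15 − 2 × (1000/1000) = 13°C.
ISA deviation = -7 − 13 = -20°C.
Density altitude = 1000 + 120 × (-20) = 1000 + (-2400) = -1400 ft.

-1400 ft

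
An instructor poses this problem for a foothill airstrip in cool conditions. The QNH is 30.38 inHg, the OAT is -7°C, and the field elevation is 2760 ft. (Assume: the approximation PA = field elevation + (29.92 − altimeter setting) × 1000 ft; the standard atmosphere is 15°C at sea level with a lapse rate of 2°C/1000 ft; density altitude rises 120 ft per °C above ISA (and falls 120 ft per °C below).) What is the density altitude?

Pressure altitude = 2760 + (29.92 − 30.38) × 1000 = 2760 + (-460) = 2300 ft.
ISA temperature at 2300 ft = 15 − 2 × (2300/1000) = 10.4°C.
ISA deviation = -7 − 10.4 = -17.4°C.
Density altitude = 2300 + 120 × (-17.4) = 212 ft.

212 ft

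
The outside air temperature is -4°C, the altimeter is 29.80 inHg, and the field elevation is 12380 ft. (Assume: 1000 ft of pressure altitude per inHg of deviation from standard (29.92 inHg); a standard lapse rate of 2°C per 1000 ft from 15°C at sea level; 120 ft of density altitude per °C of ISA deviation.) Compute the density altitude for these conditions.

13220 ft

Pressure altitude = 12380 + (29.92 − 29.80) × 1000 = 12380 + (+120) = 12500 ft.
ISA temperature at 12500 ft = 15 − 2 × (12500/1000) = -10°C.
ISA deviation = -4 − (-10) = +6°C.
Density altitude = 12500 + 120 × (6) = 13220 ft.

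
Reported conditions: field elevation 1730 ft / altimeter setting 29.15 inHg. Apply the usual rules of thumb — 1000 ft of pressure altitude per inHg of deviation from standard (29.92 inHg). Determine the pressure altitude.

Pressure correction = (29.92 − 29.15) × 1000 = +770 ft.
Pressure altitude = 1730 + (+770) = 2500 ft.

2500 ft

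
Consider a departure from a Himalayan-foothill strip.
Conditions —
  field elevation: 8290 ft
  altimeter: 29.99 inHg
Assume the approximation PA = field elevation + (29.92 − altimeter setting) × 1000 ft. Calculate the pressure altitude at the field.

8220 ft

Pressure correction = (29.92 − 29.99) × 1000 = -70 ft.
Pressure altitude = 8290 + (-70) = 8220 ft.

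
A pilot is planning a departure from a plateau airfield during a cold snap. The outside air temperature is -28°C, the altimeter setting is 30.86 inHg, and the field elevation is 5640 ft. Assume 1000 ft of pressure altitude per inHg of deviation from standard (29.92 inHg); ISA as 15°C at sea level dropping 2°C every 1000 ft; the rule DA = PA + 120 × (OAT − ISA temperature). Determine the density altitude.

668 ft

Pressure altitude = 5640 + (29.92 − 30.86) × 1000 = 5640 + (-940) = 4700 ft.
ISA temperature at 4700 ft = 15 − 2 × (4700/1000) = 5.6°C.
ISA deviation = -28 − 5.6 = -33.6°C.
Density altitude = 4700 + 120 × (-33.6) = 668 ft.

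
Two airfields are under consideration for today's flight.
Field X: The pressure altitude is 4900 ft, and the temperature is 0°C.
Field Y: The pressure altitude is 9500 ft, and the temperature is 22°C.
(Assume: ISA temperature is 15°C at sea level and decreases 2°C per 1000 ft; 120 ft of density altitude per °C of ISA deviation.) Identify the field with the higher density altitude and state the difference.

Field X: ISA temp = 5.2°C, deviation -5.2°C, DA = 4900 + 120 × (-5.2) = 4276 ft.
Field Y: ISA temp = -4°C, deviation +26°C, DA = 9500 + 120 × 26 = 12620 ft.
Field Y is higher by 12620 − 4276 = 8344 ft.

Field Y by 8344 ft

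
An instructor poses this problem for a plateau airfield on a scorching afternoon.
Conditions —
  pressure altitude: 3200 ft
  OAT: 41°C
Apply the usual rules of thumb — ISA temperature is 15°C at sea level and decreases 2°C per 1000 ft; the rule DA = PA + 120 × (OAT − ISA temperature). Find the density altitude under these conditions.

ISA temperature at 3200 ft = 15 − 2 × (3200/1000) = 8.6°C.
ISA deviation = 41 − 8.6 = +32.4°C.
Density altitude = 3200 + 120 × (32.4) = 3200 + (+3888) = 7088 ft.

7088 ft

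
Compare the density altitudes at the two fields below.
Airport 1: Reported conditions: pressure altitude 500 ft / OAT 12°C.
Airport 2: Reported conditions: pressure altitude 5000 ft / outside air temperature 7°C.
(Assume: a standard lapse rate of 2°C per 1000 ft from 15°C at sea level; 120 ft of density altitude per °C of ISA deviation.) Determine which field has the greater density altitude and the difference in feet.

Airport 2 by 4980 ft

Airport 1: ISA temp = 14°C, deviation -2°C, DA = 500 + 120 × (-2) = 260 ft.
Airport 2: ISA temp = 5°C, deviation +2°C, DA = 5000 + 120 × 2 = 5240 ft.
Airport 2 is higher by 5240 − 260 = 4980 ft.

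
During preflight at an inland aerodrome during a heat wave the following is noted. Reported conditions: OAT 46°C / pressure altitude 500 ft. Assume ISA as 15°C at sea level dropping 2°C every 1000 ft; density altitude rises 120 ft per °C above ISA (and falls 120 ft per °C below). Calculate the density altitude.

4340 ft

ISA temperature at 500 ft = 15 − 2 × (500/1000) = 14°C.
ISA deviation = 46 − 14 = +32°C.
Density altitude = 500 + 120 × (32) = 500 + (+3840) = 4340 ft.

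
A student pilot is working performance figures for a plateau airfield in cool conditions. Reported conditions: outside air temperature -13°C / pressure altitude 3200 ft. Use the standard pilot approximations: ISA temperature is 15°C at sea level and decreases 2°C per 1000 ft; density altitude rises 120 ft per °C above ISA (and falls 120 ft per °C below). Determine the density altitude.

608 ft

ISA temperature at 3200 ft = 15 − 2 × (3200/1000) = 8.6°C.
ISA deviation = -13 − 8.6 = -21.6°C.
Density altitude = 3200 + 120 × (-21.6) = 3200 + (-2592) = 608 ft.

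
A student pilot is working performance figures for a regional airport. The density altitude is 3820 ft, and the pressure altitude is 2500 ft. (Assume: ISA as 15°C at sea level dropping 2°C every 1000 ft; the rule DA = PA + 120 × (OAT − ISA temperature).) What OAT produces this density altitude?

Density altitude − pressure altitude = 3820 − 2500 = +1320 ft.
At 120 ft/°C that is an ISA deviation of 1320/120 = +11°C.
ISA temperature at 2500 ft = 15 − 2 × (2500/1000) = 10°C.
OAT = ISA + deviation = 10 + (+11) = 21°C.

21°C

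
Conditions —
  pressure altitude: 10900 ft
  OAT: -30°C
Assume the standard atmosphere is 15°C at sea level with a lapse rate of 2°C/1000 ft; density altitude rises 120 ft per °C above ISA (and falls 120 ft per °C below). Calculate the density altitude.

8116 ft

ISA temperature at 10900 ft = 15 − 2 × (10900/1000) = -6.8°C.
ISA deviation = -30 − (-6.8) = -23.2°C.
Density altitude = 10900 + 120 × (-23.2) = 10900 + (-2784) = 8116 ft.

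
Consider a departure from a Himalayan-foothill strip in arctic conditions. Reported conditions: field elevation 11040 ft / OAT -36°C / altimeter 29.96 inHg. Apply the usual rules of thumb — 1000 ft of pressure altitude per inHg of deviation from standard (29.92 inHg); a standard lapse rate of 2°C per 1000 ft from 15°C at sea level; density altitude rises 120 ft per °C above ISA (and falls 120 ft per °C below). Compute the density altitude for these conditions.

Pressure altitude = 11040 + (29.92 − 29.96) × 1000 = 11040 + (-40) = 11000 ft.
ISA temperature at 11000 ft = 15 − 2 × (11000/1000) = -7°C.
ISA deviation = -36 − (-7) = -29°C.
Density altitude = 11000 + 120 × (-29) = 7520 ft.

7520 ft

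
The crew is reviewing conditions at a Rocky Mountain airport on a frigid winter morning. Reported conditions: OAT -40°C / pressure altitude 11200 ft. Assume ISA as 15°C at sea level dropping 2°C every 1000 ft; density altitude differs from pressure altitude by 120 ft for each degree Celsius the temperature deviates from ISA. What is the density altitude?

7288 ft

ISA temperature at 11200 ft = 15 − 2 × (11200/1000) = -7.4°C.
ISA deviation = -40 − (-7.4) = -32.6°C.
Density altitude = 11200 + 120 × (-32.6) = 11200 + (-3912) = 7288 ft.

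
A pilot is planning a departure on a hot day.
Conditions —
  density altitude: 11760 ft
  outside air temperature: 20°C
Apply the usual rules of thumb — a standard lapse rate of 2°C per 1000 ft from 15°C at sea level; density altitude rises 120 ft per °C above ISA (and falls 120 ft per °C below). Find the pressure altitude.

DA = PA + 120 × (OAT − (15 − 2·PA/1000)) = PA + 120·OAT − 1800 + 0.24·PA = 1.24·PA + 120·OAT − 1800.
So 1.24·PA = 11760 − 120 × 20 + 1800 = 11160.
PA = 11160 / 1.24 = 9000 ft.

9000 ft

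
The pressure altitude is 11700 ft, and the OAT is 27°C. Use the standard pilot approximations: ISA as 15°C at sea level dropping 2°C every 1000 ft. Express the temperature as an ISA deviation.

ISA+35.4°C

ISA temperature at 11700 ft = 15 − 2 × (11700/1000) = -8.4°C.
Deviation = OAT − ISA = 27 − (-8.4) = +35.4°C.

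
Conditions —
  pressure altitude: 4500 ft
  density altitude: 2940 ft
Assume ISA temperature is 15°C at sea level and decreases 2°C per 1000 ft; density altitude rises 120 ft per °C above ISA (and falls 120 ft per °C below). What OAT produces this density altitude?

-7°C

Density altitude − pressure altitude = 2940 − 4500 = -1560 ft.
At 120 ft/°C that is an ISA deviation of -1560/120 = -13°C.
ISA temperature at 4500 ft = 15 − 2 × (4500/1000) = 6°C.
OAT = ISA + deviation = 6 + (-13) = -7°C.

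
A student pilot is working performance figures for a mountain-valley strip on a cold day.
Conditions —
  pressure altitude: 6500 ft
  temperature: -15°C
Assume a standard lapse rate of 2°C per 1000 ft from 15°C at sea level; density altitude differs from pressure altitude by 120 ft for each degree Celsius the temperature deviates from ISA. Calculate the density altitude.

4460 ft

ISA temperature at 6500 ft = 15 − 2 × (6500/1000) = 2°C.
ISA deviation = -15 − 2 = -17°C.
Density altitude = 6500 + 120 × (-17) = 6500 + (-2040) = 4460 ft.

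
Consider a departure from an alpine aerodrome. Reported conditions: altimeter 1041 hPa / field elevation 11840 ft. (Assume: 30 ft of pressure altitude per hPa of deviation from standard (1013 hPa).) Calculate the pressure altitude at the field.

Pressure correction = (1013 − 1041) × 30 = -840 ft.
Pressure altitude = 11840 + (-840) = 11000 ft.

11000 ft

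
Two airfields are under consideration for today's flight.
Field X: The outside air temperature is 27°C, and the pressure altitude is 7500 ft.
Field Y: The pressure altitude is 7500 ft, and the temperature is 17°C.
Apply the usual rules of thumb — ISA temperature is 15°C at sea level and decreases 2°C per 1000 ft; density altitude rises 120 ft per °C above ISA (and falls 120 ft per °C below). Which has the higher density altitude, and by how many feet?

Field X by 1200 ft

Field X: ISA temp = 0°C, deviation +27°C, DA = 7500 + 120 × 27 = 10740 ft.
Field Y: ISA temp = 0°C, deviation +17°C, DA = 7500 + 120 × 17 = 9540 ft.
Field X is higher by 10740 − 9540 = 1200 ft.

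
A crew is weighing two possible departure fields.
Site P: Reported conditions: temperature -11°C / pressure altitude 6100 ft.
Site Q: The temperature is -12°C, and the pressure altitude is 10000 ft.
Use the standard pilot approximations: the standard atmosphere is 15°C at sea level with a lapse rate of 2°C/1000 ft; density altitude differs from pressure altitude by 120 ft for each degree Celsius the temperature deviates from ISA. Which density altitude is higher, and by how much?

Site P: ISA temp = 2.8°C, deviation -13.8°C, DA = 6100 + 120 × (-13.8) = 4444 ft.
Site Q: ISA temp = -5°C, deviation -7°C, DA = 10000 + 120 × (-7) = 9160 ft.
Site Q is higher by 9160 − 4444 = 4716 ft.

Site Q by 4716 ft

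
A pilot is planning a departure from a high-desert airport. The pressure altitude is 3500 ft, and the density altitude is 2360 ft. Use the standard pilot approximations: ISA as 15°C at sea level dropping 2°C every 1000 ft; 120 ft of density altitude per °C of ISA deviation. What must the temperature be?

Density altitude − pressure altitude = 2360 − 3500 = -1140 ft.
At 120 ft/°C that is an ISA deviation of -1140/120 = -9.5°C.
ISA temperature at 3500 ft = 15 − 2 × (3500/1000) = 8°C.
OAT = ISA + deviation = 8 + (-9.5) = -1.5°C.

-1.5°C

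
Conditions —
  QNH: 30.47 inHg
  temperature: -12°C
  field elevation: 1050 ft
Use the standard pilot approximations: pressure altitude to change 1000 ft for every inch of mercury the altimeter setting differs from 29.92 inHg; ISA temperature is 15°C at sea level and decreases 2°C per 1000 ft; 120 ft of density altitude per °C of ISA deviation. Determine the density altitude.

-2620 ft

Pressure altitude = 1050 + (29.92 − 30.47) × 1000 = 1050 + (-550) = 500 ft.
ISA temperature at 500 ft = 15 − 2 × (500/1000) = 14°C.
ISA deviation = -12 − 14 = -26°C.
Density altitude = 500 + 120 × (-26) = -2620 ft.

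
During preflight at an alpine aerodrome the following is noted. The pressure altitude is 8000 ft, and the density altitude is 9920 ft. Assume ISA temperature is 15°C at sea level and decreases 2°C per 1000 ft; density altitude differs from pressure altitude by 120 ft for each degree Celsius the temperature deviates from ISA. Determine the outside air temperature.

15°C

Density altitude − pressure altitude = 9920 − 8000 = +1920 ft.
At 120 ft/°C that is an ISA deviation of 1920/120 = +16°C.
ISA temperature at 8000 ft = 15 − 2 × (8000/1000) = -1°C.
OAT = ISA + deviation = -1 + (+16) = 15°C.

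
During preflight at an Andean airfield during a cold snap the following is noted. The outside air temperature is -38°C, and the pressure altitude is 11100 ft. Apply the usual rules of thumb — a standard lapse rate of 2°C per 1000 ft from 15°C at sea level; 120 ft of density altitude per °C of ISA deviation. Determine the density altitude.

ISA temperature at 11100 ft = 15 − 2 × (11100/1000) = -7.2°C.
ISA deviation = -38 − (-7.2) = -30.8°C.
Density altitude = 11100 + 120 × (-30.8) = 11100 + (-3696) = 7404 ft.

7404 ft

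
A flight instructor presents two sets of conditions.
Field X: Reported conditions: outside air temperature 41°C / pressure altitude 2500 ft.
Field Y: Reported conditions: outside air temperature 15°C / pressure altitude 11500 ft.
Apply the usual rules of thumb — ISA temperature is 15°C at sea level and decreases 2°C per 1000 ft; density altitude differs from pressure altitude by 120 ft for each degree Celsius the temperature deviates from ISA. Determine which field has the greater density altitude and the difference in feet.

Field Y by 8040 ft

Field X: ISA temp = 10°C, deviation +31°C, DA = 2500 + 120 × 31 = 6220 ft.
Field Y: ISA temp = -8°C, deviation +23°C, DA = 11500 + 120 × 23 = 14260 ft.
Field Y is higher by 14260 − 6220 = 8040 ft.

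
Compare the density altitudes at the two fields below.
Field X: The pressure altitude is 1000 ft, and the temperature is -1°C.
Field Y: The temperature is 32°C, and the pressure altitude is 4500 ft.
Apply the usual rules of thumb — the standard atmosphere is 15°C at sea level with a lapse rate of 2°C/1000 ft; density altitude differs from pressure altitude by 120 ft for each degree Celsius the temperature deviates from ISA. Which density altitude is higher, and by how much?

Field X: ISA temp = 13°C, deviation -14°C, DA = 1000 + 120 × (-14) = -680 ft.
Field Y: ISA temp = 6°C, deviation +26°C, DA = 4500 + 120 × 26 = 7620 ft.
Field Y is higher by 7620 − (-680) = 8300 ft.

Field Y by 8300 ft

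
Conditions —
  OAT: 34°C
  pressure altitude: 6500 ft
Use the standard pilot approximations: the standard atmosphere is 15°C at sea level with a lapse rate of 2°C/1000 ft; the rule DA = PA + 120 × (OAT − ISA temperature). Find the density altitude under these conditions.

ISA temperature at 6500 ft = 15 − 2 × (6500/1000) = 2°C.
ISA deviation = 34 − 2 = +32°C.
Density altitude = 6500 + 120 × (32) = 6500 + (+3840) = 10340 ft.

10340 ft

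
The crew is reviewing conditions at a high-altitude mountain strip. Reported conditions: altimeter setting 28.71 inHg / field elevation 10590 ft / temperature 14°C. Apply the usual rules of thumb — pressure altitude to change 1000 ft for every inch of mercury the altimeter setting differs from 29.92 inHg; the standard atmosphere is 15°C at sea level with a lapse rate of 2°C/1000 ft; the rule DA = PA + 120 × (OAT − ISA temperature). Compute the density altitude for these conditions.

Pressure altitude = 10590 + (29.92 − 28.71) × 1000 = 10590 + (+1210) = 11800 ft.
ISA temperature at 11800 ft = 15 − 2 × (11800/1000) = -8.6°C.
ISA deviation = 14 − (-8.6) = +22.6°C.
Density altitude = 11800 + 120 × (22.6) = 14512 ft.

14512 ft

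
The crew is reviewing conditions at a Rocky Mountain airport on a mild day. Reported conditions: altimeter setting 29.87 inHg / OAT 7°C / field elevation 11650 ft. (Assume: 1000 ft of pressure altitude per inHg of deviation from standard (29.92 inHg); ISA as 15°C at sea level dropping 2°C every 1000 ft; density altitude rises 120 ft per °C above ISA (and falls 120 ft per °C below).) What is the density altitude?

Pressure altitude = 11650 + (29.92 − 29.87) × 1000 = 11650 + (+50) = 11700 ft.
ISA temperature at 11700 ft = 15 − 2 × (11700/1000) = -8.4°C.
ISA deviation = 7 − (-8.4) = +15.4°C.
Density altitude = 11700 + 120 × (15.4) = 13548 ft.

13548 ft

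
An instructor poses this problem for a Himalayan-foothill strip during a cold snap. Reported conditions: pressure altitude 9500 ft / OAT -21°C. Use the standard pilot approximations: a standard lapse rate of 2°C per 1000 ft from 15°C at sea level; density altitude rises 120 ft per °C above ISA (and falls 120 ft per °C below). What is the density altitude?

ISA temperature at 9500 ft = 15 − 2 × (9500/1000) = -4°C.
ISA deviation = -21 − (-4) = -17°C.
Density altitude = 9500 + 120 × (-17) = 9500 + (-2040) = 7460 ft.

7460 ft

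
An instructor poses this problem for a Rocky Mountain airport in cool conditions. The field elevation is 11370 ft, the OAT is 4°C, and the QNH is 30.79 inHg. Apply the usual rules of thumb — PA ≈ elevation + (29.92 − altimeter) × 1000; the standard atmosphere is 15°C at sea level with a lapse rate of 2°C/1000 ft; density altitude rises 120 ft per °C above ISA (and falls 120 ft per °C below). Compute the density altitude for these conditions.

11700 ft

Pressure altitude = 11370 + (29.92 − 30.79) × 1000 = 11370 + (-870) = 10500 ft.
ISA temperature at 10500 ft = 15 − 2 × (10500/1000) = -6°C.
ISA deviation = 4 − (-6) = +10°C.
Density altitude = 10500 + 120 × (10) = 11700 ft.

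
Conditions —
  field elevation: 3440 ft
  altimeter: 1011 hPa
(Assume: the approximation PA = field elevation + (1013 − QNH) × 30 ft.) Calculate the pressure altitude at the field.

Pressure correction = (1013 − 1011) × 30 = +60 ft.
Pressure altitude = 3440 + (+60) = 3500 ft.

3500 ft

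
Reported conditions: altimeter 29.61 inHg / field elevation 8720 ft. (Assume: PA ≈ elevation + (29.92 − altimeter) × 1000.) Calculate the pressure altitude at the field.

Pressure correction = (29.92 − 29.61) × 1000 = +310 ft.
Pressure altitude = 8720 + (+310) = 9030 ft.

9030 ft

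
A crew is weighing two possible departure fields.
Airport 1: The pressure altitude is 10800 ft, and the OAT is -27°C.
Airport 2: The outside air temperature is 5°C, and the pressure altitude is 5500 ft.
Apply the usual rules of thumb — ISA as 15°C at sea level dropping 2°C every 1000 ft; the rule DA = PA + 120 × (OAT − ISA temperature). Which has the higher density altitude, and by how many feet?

Airport 1: ISA temp = -6.6°C, deviation -20.4°C, DA = 10800 + 120 × (-20.4) = 8352 ft.
Airport 2: ISA temp = 4°C, deviation +1°C, DA = 5500 + 120 × 1 = 5620 ft.
Airport 1 is higher by 8352 − 5620 = 2732 ft.

Airport 1 by 2732 ft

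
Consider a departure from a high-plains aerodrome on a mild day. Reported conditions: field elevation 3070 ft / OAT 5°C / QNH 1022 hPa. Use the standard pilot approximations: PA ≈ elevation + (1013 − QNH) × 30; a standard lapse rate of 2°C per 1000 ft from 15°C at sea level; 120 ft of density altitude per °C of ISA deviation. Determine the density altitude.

Pressure altitude = 3070 + (1013 − 1022) × 30 = 3070 + (-270) = 2800 ft.
ISA temperature at 2800 ft = 15 − 2 × (2800/1000) = 9.4°C.
ISA deviation = 5 − 9.4 = -4.4°C.
Density altitude = 2800 + 120 × (-4.4) = 2272 ft.

2272 ft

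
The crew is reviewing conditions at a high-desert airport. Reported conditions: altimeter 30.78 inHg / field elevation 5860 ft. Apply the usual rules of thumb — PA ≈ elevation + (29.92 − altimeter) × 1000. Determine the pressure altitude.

Pressure correction = (29.92 − 30.78) × 1000 = -860 ft.
Pressure altitude = 5860 + (-860) = 5000 ft.

5000 ft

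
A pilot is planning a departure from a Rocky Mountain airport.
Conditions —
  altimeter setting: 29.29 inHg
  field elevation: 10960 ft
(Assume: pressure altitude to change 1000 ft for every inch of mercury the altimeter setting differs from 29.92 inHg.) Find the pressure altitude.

11590 ft

Pressure correction = (29.92 − 29.29) × 1000 = +630 ft.
Pressure altitude = 10960 + (+630) = 11590 ft.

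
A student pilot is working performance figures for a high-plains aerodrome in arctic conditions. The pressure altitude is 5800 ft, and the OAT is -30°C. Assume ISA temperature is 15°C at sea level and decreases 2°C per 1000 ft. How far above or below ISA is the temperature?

ISA temperature at 5800 ft = 15 − 2 × (5800/1000) = 3.4°C.
Deviation = OAT − ISA = -30 − 3.4 = -33.4°C.

ISA-33.4°C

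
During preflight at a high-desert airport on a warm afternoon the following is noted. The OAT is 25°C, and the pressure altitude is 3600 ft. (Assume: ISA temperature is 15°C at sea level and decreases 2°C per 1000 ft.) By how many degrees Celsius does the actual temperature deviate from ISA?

ISA+17.2°C

ISA temperature at 3600 ft = 15 − 2 × (3600/1000) = 7.8°C.
Deviation = OAT − ISA = 25 − 7.8 = +17.2°C.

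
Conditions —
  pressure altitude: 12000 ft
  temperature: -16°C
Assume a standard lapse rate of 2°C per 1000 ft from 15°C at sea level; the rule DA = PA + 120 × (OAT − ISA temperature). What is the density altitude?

ISA temperature at 12000 ft = 15 − 2 × (12000/1000) = -9°C.
ISA deviation = -16 − (-9) = -7°C.
Density altitude = 12000 + 120 × (-7) = 12000 + (-840) = 11160 ft.

11160 ft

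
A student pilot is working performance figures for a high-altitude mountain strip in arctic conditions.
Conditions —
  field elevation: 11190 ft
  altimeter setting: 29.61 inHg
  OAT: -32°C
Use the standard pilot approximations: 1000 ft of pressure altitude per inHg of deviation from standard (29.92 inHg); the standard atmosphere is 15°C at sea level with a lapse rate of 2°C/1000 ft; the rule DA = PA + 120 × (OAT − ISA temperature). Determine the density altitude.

Pressure altitude = 11190 + (29.92 − 29.61) × 1000 = 11190 + (+310) = 11500 ft.
ISA temperature at 11500 ft = 15 − 2 × (11500/1000) = -8°C.
ISA deviation = -32 − (-8) = -24°C.
Density altitude = 11500 + 120 × (-24) = 8620 ft.

8620 ft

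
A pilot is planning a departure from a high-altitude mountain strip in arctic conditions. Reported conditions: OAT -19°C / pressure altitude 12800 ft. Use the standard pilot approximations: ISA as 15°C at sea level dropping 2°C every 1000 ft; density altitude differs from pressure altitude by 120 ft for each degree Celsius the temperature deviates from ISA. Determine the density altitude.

ISA temperature at 12800 ft = 15 − 2 × (12800/1000) = -10.6°C.
ISA deviation = -19 − (-10.6) = -8.4°C.
Density altitude = 12800 + 120 × (-8.4) = 12800 + (-1008) = 11792 ft.

11792 ft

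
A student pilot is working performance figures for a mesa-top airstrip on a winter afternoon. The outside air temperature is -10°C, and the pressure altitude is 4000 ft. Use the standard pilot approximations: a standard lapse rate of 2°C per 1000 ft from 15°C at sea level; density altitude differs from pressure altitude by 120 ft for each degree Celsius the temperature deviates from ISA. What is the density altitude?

ISA temperature at 4000 ft = 15 − 2 × (4000/1000) = 7°C.
ISA deviation = -10 − 7 = -17°C.
Density altitude = 4000 + 120 × (-17) = 4000 + (-2040) = 1960 ft.

1960 ft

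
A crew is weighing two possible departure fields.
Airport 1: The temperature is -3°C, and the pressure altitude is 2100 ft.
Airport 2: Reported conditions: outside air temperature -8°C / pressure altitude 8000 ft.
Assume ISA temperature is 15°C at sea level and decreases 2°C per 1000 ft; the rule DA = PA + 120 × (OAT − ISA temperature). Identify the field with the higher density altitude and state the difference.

Airport 2 by 6716 ft

Airport 1: ISA temp = 10.8°C, deviation -13.8°C, DA = 2100 + 120 × (-13.8) = 444 ft.
Airport 2: ISA temp = -1°C, deviation -7°C, DA = 8000 + 120 × (-7) = 7160 ft.
Airport 2 is higher by 7160 − 444 = 6716 ft.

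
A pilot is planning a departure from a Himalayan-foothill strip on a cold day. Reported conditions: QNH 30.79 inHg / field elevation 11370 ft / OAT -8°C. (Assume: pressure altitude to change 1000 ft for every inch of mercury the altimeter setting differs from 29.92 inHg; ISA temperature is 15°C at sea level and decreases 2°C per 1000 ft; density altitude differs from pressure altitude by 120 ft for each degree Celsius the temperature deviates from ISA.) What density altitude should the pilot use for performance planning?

10260 ft

Pressure altitude = 11370 + (29.92 − 30.79) × 1000 = 11370 + (-870) = 10500 ft.
ISA temperature at 10500 ft = 15 − 2 × (10500/1000) = -6°C.
ISA deviation = -8 − (-6) = -2°C.
Density altitude = 10500 + 120 × (-2) = 10260 ft.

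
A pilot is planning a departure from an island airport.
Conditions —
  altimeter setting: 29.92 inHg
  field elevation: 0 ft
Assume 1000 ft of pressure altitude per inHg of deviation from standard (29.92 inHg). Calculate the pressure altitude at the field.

0 ft

Pressure correction = (29.92 − 29.92) × 1000 = 0 ft.
Pressure altitude = 0 + (0) = 0 ft.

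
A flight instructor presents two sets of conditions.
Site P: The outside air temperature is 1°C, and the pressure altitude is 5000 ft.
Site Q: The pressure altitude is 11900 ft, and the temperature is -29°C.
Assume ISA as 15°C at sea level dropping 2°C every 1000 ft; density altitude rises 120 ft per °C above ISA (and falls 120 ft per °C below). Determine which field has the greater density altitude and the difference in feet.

Site P: ISA temp = 5°C, deviation -4°C, DA = 5000 + 120 × (-4) = 4520 ft.
Site Q: ISA temp = -8.8°C, deviation -20.2°C, DA = 11900 + 120 × (-20.2) = 9476 ft.
Site Q is higher by 9476 − 4520 = 4956 ft.

Site Q by 4956 ft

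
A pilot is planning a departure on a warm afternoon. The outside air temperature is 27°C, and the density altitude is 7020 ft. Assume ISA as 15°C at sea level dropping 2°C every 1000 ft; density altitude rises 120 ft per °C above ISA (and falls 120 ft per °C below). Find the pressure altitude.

4500 ft

DA = PA + 120 × (OAT − (15 − 2·PA/1000)) = PA + 120·OAT − 1800 + 0.24·PA = 1.24·PA + 120·OAT − 1800.
So 1.24·PA = 7020 − 120 × 27 + 1800 = 5580.
PA = 5580 / 1.24 = 4500 ft.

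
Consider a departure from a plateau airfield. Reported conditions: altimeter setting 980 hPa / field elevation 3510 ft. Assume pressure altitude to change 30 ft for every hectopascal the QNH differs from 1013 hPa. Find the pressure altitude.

4500 ft

Pressure correction = (1013 − 980) × 30 = +990 ft.
Pressure altitude = 3510 + (+990) = 4500 ft.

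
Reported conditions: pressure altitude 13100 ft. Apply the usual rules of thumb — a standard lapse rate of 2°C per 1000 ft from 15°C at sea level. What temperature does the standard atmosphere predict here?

-11.2°C

ISA temperature = 15 − 2 × (13100/1000) = 15 − 26.2 = -11.2°C.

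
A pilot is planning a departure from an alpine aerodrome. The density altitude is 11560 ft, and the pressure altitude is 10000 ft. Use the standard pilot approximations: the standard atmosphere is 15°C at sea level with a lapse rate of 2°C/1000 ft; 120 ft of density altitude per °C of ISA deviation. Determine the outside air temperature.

Density altitude − pressure altitude = 11560 − 10000 = +1560 ft.
At 120 ft/°C that is an ISA deviation of 1560/120 = +13°C.
ISA temperature at 10000 ft = 15 − 2 × (10000/1000) = -5°C.
OAT = ISA + deviation = -5 + (+13) = 8°C.

8°C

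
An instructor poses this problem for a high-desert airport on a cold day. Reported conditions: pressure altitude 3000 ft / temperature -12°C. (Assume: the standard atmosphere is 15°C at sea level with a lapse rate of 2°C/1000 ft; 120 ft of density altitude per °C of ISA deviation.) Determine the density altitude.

ISA temperature at 3000 ft = 15 − 2 × (3000/1000) = 9°C.
ISA deviation = -12 − 9 = -21°C.
Density altitude = 3000 + 120 × (-21) = 3000 + (-2520) = 480 ft.

480 ft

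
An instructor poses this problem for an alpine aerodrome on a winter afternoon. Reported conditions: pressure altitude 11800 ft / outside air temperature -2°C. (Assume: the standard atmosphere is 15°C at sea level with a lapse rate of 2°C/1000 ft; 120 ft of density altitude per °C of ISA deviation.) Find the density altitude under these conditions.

ISA temperature at 11800 ft = 15 − 2 × (11800/1000) = -8.6°C.
ISA deviation = -2 − (-8.6) = +6.6°C.
Density altitude = 11800 + 120 × (6.6) = 11800 + (+792) = 12592 ft.

12592 ft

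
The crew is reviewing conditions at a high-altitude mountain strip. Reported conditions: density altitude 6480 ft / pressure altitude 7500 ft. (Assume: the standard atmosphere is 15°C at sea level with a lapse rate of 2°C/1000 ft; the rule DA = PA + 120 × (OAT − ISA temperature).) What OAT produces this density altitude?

Density altitude − pressure altitude = 6480 − 7500 = -1020 ft.
At 120 ft/°C that is an ISA deviation of -1020/120 = -8.5°C.
ISA temperature at 7500 ft = 15 − 2 × (7500/1000) = 0°C.
OAT = ISA + deviation = 0 + (-8.5) = -8.5°C.

-8.5°C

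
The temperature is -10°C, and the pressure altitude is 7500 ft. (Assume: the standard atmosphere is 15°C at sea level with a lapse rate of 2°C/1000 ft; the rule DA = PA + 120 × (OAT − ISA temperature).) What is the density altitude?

6300 ft

ISA temperature at 7500 ft = 15 − 2 × (7500/1000) = 0°C.
ISA deviation = -10 − 0 = -10°C.
Density altitude = 7500 + 120 × (-10) = 7500 + (-1200) = 6300 ft.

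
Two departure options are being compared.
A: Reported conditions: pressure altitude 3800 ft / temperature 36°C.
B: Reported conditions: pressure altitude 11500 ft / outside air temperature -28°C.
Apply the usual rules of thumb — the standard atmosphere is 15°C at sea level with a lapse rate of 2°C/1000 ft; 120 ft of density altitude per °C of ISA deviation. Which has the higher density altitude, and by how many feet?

A: ISA temp = 7.4°C, deviation +28.6°C, DA = 3800 + 120 × 28.6 = 7232 ft.
B: ISA temp = -8°C, deviation -20°C, DA = 11500 + 120 × (-20) = 9100 ft.
B is higher by 9100 − 7232 = 1868 ft.

B by 1868 ft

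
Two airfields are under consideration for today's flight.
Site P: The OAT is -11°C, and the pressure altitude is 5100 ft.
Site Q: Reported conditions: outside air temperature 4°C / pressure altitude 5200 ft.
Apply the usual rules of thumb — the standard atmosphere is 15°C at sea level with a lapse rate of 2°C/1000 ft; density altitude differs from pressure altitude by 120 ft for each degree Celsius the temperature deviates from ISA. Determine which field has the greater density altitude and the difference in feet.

Site P: ISA temp = 4.8°C, deviation -15.8°C, DA = 5100 + 120 × (-15.8) = 3204 ft.
Site Q: ISA temp = 4.6°C, deviation -0.6°C, DA = 5200 + 120 × (-0.6) = 5128 ft.
Site Q is higher by 5128 − 3204 = 1924 ft.

Site Q by 1924 ft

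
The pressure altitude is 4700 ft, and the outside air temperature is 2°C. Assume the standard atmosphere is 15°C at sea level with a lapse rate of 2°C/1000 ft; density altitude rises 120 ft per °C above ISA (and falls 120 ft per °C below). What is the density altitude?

ISA temperature at 4700 ft = 15 − 2 × (4700/1000) = 5.6°C.
ISA deviation = 2 − 5.6 = -3.6°C.
Density altitude = 4700 + 120 × (-3.6) = 4700 + (-432) = 4268 ft.

4268 ft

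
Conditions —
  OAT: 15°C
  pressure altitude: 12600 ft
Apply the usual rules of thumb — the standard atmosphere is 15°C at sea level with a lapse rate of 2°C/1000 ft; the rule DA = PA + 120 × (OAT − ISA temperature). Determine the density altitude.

15624 ft

ISA temperature at 12600 ft = 15 − 2 × (12600/1000) = -10.2°C.
ISA deviation = 15 − (-10.2) = +25.2°C.
Density altitude = 12600 + 120 × (25.2) = 12600 + (+3024) = 15624 ft.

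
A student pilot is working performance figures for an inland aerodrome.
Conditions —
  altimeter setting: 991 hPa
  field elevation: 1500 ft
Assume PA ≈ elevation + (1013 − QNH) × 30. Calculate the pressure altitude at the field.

2160 ft

Pressure correction = (1013 − 991) × 30 = +660 ft.
Pressure altitude = 1500 + (+660) = 2160 ft.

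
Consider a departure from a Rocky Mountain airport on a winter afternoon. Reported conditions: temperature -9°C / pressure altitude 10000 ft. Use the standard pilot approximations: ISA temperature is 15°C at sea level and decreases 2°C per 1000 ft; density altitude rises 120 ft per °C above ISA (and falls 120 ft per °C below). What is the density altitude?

9520 ft

ISA temperature at 10000 ft = 15 − 2 × (10000/1000) = -5°C.
ISA deviation = -9 − (-5) = -4°C.
Density altitude = 10000 + 120 × (-4) = 10000 + (-480) = 9520 ft.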